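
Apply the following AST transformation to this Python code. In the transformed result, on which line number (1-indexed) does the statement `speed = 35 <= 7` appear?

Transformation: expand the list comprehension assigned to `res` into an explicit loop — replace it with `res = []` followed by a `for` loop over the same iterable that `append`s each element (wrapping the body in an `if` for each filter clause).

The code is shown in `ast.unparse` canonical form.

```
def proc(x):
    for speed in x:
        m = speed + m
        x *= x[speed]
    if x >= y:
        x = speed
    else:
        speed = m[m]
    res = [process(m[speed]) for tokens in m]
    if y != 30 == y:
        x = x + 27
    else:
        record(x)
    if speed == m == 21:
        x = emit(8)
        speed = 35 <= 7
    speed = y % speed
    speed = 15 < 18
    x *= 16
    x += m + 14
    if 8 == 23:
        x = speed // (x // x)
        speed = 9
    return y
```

18

Transformed code:
def proc(x):
    for speed in x:
        m = speed + m
        x *= x[speed]
    if x >= y:
        x = speed
    else:
        speed = m[m]
    res = []
    for tokens in m:
        res.append(process(m[speed]))
    if y != 30 == y:
        x = x + 27
    else:
        record(x)
    if speed == m == 21:
        x = emit(8)
        speed = 35 <= 7
    speed = y % speed
    speed = 15 < 18
    x *= 16
    x += m + 14
    if 8 == 23:
        x = speed // (x // x)
        speed = 9
    return y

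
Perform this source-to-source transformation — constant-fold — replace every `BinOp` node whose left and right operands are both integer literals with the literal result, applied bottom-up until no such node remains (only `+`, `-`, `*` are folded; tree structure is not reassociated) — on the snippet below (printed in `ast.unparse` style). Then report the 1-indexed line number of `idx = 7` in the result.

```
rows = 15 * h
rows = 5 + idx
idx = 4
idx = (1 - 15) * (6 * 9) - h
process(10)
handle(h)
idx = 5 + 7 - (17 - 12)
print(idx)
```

7

Transformed code:
rows = 15 * h
rows = 5 + idx
idx = 4
idx = -756 - h
process(10)
handle(h)
idx = 7
print(idx)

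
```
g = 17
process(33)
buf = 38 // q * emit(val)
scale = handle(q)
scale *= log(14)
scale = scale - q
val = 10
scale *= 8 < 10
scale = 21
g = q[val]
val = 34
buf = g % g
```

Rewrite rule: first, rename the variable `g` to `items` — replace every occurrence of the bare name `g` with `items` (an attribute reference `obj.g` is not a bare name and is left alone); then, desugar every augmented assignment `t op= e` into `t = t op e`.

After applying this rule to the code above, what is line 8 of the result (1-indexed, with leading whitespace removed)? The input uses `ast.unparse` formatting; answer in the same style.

scale = scale * (8 < 10)

Transformed code:
items = 17
process(33)
buf = 38 // q * emit(val)
scale = handle(q)
scale = scale * log(14)
scale = scale - q
val = 10
scale = scale * (8 < 10)
scale = 21
items = q[val]
val = 34
buf = items % items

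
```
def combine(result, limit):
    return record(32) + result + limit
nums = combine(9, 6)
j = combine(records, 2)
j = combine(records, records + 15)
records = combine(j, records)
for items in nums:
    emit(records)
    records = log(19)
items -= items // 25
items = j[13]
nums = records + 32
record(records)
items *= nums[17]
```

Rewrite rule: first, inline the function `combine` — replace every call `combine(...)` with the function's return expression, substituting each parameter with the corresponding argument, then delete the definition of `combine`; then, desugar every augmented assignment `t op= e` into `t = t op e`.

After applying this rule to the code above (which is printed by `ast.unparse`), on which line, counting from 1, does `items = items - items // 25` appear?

Transformed code:
nums = record(32) + 9 + 6
j = record(32) + records + 2
j = record(32) + records + (records + 15)
records = record(32) + j + records
for items in nums:
    emit(records)
    records = log(19)
items = items - items // 25
items = j[13]
nums = records + 32
record(records)
items = items * nums[17]

8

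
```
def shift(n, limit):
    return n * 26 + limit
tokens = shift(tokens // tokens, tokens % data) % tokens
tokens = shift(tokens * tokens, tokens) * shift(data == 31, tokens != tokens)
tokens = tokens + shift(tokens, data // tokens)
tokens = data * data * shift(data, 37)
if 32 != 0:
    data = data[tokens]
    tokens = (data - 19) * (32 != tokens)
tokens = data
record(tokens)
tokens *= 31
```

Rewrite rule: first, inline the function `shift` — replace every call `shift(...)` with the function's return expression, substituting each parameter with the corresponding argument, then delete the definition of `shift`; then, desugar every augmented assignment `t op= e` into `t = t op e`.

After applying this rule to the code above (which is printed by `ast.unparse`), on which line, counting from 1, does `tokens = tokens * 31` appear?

10

Transformed code:
tokens = (tokens // tokens * 26 + tokens % data) % tokens
tokens = (tokens * tokens * 26 + tokens) * ((data == 31) * 26 + (tokens != tokens))
tokens = tokens + (tokens * 26 + data // tokens)
tokens = data * data * (data * 26 + 37)
if 32 != 0:
    data = data[tokens]
    tokens = (data - 19) * (32 != tokens)
tokens = data
record(tokens)
tokens = tokens * 31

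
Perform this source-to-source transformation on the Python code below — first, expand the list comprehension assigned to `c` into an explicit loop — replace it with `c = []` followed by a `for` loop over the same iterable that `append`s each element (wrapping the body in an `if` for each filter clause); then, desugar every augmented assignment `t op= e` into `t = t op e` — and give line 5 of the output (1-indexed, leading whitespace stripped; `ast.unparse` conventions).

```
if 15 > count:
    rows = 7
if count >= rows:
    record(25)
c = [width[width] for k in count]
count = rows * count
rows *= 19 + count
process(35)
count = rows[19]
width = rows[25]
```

Transformed code:
if 15 > count:
    rows = 7
if count >= rows:
    record(25)
c = []
for k in count:
    c.append(width[width])
count = rows * count
rows = rows * (19 + count)
process(35)
count = rows[19]
width = rows[25]

c = []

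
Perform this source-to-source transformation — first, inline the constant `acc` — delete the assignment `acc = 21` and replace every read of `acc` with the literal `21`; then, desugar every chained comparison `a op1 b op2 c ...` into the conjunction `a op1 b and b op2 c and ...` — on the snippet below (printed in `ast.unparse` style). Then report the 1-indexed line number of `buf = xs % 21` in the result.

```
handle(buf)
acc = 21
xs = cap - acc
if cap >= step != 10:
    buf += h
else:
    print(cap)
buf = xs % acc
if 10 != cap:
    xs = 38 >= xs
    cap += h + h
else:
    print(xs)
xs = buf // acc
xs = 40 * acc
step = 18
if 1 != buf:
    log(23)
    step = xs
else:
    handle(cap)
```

Transformed code:
handle(buf)
xs = cap - 21
if cap >= step and step != 10:
    buf += h
else:
    print(cap)
buf = xs % 21
if 10 != cap:
    xs = 38 >= xs
    cap += h + h
else:
    print(xs)
xs = buf // 21
xs = 40 * 21
step = 18
if 1 != buf:
    log(23)
    step = xs
else:
    handle(cap)

7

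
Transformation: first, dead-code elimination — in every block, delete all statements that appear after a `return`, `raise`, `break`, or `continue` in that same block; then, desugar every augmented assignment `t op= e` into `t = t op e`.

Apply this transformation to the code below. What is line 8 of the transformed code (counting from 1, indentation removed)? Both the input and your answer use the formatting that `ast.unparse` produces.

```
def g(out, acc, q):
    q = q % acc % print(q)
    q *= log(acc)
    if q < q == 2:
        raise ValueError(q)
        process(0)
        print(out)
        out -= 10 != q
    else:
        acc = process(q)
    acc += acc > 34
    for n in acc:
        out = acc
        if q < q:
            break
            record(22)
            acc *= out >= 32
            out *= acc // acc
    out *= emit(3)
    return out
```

acc = acc + (acc > 34)

Transformed code:
def g(out, acc, q):
    q = q % acc % print(q)
    q = q * log(acc)
    if q < q == 2:
        raise ValueError(q)
    else:
        acc = process(q)
    acc = acc + (acc > 34)
    for n in acc:
        out = acc
        if q < q:
            break
    out = out * emit(3)
    return out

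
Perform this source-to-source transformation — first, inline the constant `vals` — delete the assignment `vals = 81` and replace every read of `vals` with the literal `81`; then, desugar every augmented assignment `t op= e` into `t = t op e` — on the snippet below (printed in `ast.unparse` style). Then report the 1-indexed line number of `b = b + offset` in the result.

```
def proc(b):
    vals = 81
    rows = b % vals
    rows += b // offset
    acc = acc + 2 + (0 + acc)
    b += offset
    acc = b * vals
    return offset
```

5

Transformed code:
def proc(b):
    rows = b % 81
    rows = rows + b // offset
    acc = acc + 2 + (0 + acc)
    b = b + offset
    acc = b * 81
    return offset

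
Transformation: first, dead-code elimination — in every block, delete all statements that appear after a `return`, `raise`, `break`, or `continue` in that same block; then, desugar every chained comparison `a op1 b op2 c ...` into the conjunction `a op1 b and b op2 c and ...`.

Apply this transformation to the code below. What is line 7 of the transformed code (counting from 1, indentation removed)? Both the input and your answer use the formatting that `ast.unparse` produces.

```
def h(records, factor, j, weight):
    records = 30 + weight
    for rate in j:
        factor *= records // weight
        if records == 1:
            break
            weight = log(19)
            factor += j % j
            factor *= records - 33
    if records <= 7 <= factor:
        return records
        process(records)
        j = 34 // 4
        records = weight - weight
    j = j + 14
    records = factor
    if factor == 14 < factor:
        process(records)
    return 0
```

if records <= 7 and 7 <= factor:

Transformed code:
def h(records, factor, j, weight):
    records = 30 + weight
    for rate in j:
        factor *= records // weight
        if records == 1:
            break
    if records <= 7 and 7 <= factor:
        return records
    j = j + 14
    records = factor
    if factor == 14 and 14 < factor:
        process(records)
    return 0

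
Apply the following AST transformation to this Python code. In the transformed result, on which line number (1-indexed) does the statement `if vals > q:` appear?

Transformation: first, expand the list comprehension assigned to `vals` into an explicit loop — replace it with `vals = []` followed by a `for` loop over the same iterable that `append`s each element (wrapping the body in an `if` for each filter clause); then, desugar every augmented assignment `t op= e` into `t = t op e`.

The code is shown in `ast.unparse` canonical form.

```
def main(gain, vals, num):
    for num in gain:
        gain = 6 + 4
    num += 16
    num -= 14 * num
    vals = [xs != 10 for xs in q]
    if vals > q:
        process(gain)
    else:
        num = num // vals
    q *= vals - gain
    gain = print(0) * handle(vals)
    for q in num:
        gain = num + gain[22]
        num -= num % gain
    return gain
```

Transformed code:
def main(gain, vals, num):
    for num in gain:
        gain = 6 + 4
    num = num + 16
    num = num - 14 * num
    vals = []
    for xs in q:
        vals.append(xs != 10)
    if vals > q:
        process(gain)
    else:
        num = num // vals
    q = q * (vals - gain)
    gain = print(0) * handle(vals)
    for q in num:
        gain = num + gain[22]
        num = num - num % gain
    return gain

9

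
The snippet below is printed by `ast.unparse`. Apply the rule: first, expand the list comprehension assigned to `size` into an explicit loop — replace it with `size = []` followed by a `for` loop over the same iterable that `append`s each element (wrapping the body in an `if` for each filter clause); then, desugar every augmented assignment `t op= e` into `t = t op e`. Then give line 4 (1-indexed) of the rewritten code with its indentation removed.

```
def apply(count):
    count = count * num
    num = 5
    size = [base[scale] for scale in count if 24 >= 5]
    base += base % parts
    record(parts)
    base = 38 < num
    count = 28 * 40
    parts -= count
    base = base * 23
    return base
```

Transformed code:
def apply(count):
    count = count * num
    num = 5
    size = []
    for scale in count:
        if 24 >= 5:
            size.append(base[scale])
    base = base + base % parts
    record(parts)
    base = 38 < num
    count = 28 * 40
    parts = parts - count
    base = base * 23
    return base

size = []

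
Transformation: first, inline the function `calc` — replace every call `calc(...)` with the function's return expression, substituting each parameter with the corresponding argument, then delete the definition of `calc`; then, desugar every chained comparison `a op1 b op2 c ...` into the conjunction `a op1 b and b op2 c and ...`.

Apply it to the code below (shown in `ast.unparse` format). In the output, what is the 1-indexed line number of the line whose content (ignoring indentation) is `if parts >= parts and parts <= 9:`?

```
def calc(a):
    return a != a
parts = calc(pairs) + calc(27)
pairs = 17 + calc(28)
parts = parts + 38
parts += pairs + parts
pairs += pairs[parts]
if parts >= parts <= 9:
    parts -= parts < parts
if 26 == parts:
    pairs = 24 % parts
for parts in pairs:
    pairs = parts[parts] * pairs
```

Transformed code:
parts = (pairs != pairs) + (27 != 27)
pairs = 17 + (28 != 28)
parts = parts + 38
parts += pairs + parts
pairs += pairs[parts]
if parts >= parts and parts <= 9:
    parts -= parts < parts
if 26 == parts:
    pairs = 24 % parts
for parts in pairs:
    pairs = parts[parts] * pairs

6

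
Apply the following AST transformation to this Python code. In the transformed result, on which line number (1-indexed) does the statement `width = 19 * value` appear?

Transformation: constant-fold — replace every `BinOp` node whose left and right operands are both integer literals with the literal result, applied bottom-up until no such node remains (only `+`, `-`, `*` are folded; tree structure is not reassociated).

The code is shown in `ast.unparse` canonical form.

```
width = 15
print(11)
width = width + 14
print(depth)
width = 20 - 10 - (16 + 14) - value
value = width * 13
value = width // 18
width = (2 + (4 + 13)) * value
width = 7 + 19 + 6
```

Transformed code:
width = 15
print(11)
width = width + 14
print(depth)
width = -20 - value
value = width * 13
value = width // 18
width = 19 * value
width = 32

8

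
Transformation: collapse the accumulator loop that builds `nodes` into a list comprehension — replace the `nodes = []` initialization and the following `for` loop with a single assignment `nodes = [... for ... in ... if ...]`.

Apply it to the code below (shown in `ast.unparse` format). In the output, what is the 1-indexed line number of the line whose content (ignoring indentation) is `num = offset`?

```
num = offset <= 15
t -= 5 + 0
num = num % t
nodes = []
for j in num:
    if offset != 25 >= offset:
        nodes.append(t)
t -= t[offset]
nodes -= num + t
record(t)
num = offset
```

Transformed code:
num = offset <= 15
t -= 5 + 0
num = num % t
nodes = [t for j in num if offset != 25 >= offset]
t -= t[offset]
nodes -= num + t
record(t)
num = offset

8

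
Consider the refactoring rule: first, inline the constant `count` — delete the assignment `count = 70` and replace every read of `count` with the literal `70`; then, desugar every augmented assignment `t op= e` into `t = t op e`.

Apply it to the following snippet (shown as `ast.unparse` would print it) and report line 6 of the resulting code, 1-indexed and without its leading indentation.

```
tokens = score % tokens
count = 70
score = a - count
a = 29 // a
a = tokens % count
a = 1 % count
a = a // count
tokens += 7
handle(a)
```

Transformed code:
tokens = score % tokens
score = a - 70
a = 29 // a
a = tokens % 70
a = 1 % 70
a = a // 70
tokens = tokens + 7
handle(a)

a = a // 70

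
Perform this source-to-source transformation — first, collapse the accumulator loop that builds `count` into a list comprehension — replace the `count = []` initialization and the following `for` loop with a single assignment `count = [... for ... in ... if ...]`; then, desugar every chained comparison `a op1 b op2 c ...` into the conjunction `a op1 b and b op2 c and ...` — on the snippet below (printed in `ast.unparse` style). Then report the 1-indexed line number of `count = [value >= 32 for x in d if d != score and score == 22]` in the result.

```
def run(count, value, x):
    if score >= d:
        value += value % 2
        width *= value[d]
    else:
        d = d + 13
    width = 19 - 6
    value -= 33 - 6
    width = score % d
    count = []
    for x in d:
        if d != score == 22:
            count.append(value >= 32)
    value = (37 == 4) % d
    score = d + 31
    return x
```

Transformed code:
def run(count, value, x):
    if score >= d:
        value += value % 2
        width *= value[d]
    else:
        d = d + 13
    width = 19 - 6
    value -= 33 - 6
    width = score % d
    count = [value >= 32 for x in d if d != score and score == 22]
    value = (37 == 4) % d
    score = d + 31
    return x

10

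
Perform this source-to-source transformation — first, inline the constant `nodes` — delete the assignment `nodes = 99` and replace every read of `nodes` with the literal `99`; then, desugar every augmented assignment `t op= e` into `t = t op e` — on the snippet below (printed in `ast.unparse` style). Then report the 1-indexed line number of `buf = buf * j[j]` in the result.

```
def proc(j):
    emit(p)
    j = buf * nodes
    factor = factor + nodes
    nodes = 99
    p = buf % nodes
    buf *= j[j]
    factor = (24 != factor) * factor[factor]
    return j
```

6

Transformed code:
def proc(j):
    emit(p)
    j = buf * 99
    factor = factor + 99
    p = buf % 99
    buf = buf * j[j]
    factor = (24 != factor) * factor[factor]
    return j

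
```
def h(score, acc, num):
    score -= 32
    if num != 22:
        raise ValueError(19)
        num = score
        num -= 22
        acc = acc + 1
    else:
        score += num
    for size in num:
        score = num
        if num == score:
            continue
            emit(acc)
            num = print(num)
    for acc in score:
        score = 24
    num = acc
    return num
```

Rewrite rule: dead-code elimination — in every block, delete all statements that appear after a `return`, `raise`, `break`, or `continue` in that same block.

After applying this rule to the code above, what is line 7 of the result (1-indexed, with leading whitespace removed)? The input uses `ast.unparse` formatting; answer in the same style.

for size in num:

Transformed code:
def h(score, acc, num):
    score -= 32
    if num != 22:
        raise ValueError(19)
    else:
        score += num
    for size in num:
        score = num
        if num == score:
            continue
    for acc in score:
        score = 24
    num = acc
    return num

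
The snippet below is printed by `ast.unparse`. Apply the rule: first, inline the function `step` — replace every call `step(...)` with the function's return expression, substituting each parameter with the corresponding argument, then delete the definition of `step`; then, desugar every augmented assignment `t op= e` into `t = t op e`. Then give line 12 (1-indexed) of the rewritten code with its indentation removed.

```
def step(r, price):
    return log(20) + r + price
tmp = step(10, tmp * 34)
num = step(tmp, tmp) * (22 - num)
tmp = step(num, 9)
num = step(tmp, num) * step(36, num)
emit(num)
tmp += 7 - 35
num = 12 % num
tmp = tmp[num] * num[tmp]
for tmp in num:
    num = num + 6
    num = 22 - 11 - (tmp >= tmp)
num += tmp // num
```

num = num + tmp // num

Transformed code:
tmp = log(20) + 10 + tmp * 34
num = (log(20) + tmp + tmp) * (22 - num)
tmp = log(20) + num + 9
num = (log(20) + tmp + num) * (log(20) + 36 + num)
emit(num)
tmp = tmp + (7 - 35)
num = 12 % num
tmp = tmp[num] * num[tmp]
for tmp in num:
    num = num + 6
    num = 22 - 11 - (tmp >= tmp)
num = num + tmp // num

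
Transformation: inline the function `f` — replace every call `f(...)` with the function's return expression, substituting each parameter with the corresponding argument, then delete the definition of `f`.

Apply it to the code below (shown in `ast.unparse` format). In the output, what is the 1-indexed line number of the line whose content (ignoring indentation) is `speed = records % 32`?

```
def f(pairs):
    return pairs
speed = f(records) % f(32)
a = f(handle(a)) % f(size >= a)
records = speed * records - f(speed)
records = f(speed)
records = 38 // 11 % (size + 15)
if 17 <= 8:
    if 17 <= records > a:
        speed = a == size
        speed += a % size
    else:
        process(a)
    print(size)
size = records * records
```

Transformed code:
speed = records % 32
a = handle(a) % (size >= a)
records = speed * records - speed
records = speed
records = 38 // 11 % (size + 15)
if 17 <= 8:
    if 17 <= records > a:
        speed = a == size
        speed += a % size
    else:
        process(a)
    print(size)
size = records * records

1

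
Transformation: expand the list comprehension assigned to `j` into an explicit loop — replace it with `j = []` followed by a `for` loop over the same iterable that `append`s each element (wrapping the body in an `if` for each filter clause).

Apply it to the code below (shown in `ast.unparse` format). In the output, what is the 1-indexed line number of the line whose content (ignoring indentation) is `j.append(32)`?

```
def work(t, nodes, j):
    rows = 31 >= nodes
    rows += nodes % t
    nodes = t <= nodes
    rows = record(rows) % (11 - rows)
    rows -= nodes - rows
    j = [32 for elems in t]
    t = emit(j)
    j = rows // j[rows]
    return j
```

9

Transformed code:
def work(t, nodes, j):
    rows = 31 >= nodes
    rows += nodes % t
    nodes = t <= nodes
    rows = record(rows) % (11 - rows)
    rows -= nodes - rows
    j = []
    for elems in t:
        j.append(32)
    t = emit(j)
    j = rows // j[rows]
    return j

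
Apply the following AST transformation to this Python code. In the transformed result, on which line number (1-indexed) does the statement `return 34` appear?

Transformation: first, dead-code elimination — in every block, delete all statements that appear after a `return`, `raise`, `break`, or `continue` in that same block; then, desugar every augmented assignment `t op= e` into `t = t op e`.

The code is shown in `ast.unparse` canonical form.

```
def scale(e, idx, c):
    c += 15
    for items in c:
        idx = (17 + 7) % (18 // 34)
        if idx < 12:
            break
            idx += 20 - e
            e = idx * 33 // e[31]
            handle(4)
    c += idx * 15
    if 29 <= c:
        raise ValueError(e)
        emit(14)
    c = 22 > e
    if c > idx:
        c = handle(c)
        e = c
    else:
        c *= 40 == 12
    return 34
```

16

Transformed code:
def scale(e, idx, c):
    c = c + 15
    for items in c:
        idx = (17 + 7) % (18 // 34)
        if idx < 12:
            break
    c = c + idx * 15
    if 29 <= c:
        raise ValueError(e)
    c = 22 > e
    if c > idx:
        c = handle(c)
        e = c
    else:
        c = c * (40 == 12)
    return 34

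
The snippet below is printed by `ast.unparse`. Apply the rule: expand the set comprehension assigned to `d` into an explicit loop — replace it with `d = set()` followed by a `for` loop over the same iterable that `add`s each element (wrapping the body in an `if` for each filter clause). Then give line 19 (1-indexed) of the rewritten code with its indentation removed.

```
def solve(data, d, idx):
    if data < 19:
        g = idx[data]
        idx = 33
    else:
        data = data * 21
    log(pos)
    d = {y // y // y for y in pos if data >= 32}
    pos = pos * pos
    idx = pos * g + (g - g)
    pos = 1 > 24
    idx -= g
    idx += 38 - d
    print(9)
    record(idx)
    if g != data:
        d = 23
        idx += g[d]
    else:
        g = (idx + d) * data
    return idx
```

if g != data:

Transformed code:
def solve(data, d, idx):
    if data < 19:
        g = idx[data]
        idx = 33
    else:
        data = data * 21
    log(pos)
    d = set()
    for y in pos:
        if data >= 32:
            d.add(y // y // y)
    pos = pos * pos
    idx = pos * g + (g - g)
    pos = 1 > 24
    idx -= g
    idx += 38 - d
    print(9)
    record(idx)
    if g != data:
        d = 23
        idx += g[d]
    else:
        g = (idx + d) * data
    return idx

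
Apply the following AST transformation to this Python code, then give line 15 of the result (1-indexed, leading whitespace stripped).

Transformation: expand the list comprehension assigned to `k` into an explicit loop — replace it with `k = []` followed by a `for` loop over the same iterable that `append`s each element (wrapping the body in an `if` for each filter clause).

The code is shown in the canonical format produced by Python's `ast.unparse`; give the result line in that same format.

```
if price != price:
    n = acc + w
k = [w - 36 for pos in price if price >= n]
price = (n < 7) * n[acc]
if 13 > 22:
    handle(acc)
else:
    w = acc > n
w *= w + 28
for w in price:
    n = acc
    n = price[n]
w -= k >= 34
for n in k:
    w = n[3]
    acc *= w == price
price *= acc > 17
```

Transformed code:
if price != price:
    n = acc + w
k = []
for pos in price:
    if price >= n:
        k.append(w - 36)
price = (n < 7) * n[acc]
if 13 > 22:
    handle(acc)
else:
    w = acc > n
w *= w + 28
for w in price:
    n = acc
    n = price[n]
w -= k >= 34
for n in k:
    w = n[3]
    acc *= w == price
price *= acc > 17

n = price[n]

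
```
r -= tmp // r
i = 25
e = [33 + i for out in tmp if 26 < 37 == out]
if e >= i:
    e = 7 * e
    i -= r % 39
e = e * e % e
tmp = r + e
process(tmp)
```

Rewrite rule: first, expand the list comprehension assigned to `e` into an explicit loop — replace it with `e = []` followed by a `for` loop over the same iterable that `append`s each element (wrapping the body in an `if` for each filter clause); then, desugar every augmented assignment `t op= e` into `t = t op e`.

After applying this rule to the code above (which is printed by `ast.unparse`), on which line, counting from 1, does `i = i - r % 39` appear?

9

Transformed code:
r = r - tmp // r
i = 25
e = []
for out in tmp:
    if 26 < 37 == out:
        e.append(33 + i)
if e >= i:
    e = 7 * e
    i = i - r % 39
e = e * e % e
tmp = r + e
process(tmp)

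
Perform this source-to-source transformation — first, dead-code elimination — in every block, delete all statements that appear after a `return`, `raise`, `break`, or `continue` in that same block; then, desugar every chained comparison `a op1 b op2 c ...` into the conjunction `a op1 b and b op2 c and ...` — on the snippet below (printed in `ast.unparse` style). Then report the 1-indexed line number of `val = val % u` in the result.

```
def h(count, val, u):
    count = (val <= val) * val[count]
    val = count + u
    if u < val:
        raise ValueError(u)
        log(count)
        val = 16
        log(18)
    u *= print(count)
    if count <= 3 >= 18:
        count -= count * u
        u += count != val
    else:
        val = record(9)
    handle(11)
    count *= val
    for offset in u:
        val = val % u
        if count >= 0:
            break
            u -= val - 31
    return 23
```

15

Transformed code:
def h(count, val, u):
    count = (val <= val) * val[count]
    val = count + u
    if u < val:
        raise ValueError(u)
    u *= print(count)
    if count <= 3 and 3 >= 18:
        count -= count * u
        u += count != val
    else:
        val = record(9)
    handle(11)
    count *= val
    for offset in u:
        val = val % u
        if count >= 0:
            break
    return 23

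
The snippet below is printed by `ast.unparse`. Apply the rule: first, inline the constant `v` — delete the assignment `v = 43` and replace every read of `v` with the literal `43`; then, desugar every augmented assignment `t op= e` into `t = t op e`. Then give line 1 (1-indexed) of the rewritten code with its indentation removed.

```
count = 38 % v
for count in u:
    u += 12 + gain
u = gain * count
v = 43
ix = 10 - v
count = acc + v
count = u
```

Transformed code:
count = 38 % 43
for count in u:
    u = u + (12 + gain)
u = gain * count
ix = 10 - 43
count = acc + 43
count = u

count = 38 % 43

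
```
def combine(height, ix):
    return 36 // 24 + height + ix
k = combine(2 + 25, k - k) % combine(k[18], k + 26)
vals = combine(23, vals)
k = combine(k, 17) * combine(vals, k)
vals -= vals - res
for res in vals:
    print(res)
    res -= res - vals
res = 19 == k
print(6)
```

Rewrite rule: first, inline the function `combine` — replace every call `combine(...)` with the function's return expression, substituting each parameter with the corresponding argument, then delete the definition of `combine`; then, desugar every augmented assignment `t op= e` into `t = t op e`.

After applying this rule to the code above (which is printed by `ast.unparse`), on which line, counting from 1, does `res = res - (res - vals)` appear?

Transformed code:
k = (36 // 24 + (2 + 25) + (k - k)) % (36 // 24 + k[18] + (k + 26))
vals = 36 // 24 + 23 + vals
k = (36 // 24 + k + 17) * (36 // 24 + vals + k)
vals = vals - (vals - res)
for res in vals:
    print(res)
    res = res - (res - vals)
res = 19 == k
print(6)

7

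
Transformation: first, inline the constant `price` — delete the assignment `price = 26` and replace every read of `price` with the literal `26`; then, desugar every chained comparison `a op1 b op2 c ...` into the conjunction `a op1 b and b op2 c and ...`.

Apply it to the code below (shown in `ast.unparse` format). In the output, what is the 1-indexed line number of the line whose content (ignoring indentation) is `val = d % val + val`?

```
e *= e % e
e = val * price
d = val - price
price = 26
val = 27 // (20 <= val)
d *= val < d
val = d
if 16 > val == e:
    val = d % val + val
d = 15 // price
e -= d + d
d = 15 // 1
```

Transformed code:
e *= e % e
e = val * 26
d = val - 26
val = 27 // (20 <= val)
d *= val < d
val = d
if 16 > val and val == e:
    val = d % val + val
d = 15 // 26
e -= d + d
d = 15 // 1

8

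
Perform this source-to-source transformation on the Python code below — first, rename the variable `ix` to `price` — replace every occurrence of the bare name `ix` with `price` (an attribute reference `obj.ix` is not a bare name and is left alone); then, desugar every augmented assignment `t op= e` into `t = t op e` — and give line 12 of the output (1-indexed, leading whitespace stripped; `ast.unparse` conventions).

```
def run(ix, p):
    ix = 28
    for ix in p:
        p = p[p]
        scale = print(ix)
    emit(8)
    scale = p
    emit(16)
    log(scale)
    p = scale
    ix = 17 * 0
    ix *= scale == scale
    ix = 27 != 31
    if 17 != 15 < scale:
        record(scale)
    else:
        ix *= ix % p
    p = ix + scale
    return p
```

price = price * (scale == scale)

Transformed code:
def run(price, p):
    price = 28
    for price in p:
        p = p[p]
        scale = print(price)
    emit(8)
    scale = p
    emit(16)
    log(scale)
    p = scale
    price = 17 * 0
    price = price * (scale == scale)
    price = 27 != 31
    if 17 != 15 < scale:
        record(scale)
    else:
        price = price * (price % p)
    p = price + scale
    return p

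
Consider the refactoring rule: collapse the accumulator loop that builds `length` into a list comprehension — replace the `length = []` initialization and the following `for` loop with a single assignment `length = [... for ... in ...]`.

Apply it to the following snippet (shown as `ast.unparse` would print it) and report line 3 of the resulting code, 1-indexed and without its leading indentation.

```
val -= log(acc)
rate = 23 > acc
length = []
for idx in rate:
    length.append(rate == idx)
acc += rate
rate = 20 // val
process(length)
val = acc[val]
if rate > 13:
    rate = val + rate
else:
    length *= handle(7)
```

Transformed code:
val -= log(acc)
rate = 23 > acc
length = [rate == idx for idx in rate]
acc += rate
rate = 20 // val
process(length)
val = acc[val]
if rate > 13:
    rate = val + rate
else:
    length *= handle(7)

length = [rate == idx for idx in rate]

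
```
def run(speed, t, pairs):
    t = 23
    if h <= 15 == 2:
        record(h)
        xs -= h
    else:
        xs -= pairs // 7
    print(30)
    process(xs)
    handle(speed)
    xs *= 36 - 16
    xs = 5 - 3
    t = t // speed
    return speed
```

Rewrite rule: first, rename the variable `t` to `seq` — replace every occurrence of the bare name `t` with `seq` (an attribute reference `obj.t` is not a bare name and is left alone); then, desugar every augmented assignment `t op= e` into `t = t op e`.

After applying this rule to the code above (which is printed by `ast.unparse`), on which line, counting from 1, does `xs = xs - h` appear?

Transformed code:
def run(speed, seq, pairs):
    seq = 23
    if h <= 15 == 2:
        record(h)
        xs = xs - h
    else:
        xs = xs - pairs // 7
    print(30)
    process(xs)
    handle(speed)
    xs = xs * (36 - 16)
    xs = 5 - 3
    seq = seq // speed
    return speed

5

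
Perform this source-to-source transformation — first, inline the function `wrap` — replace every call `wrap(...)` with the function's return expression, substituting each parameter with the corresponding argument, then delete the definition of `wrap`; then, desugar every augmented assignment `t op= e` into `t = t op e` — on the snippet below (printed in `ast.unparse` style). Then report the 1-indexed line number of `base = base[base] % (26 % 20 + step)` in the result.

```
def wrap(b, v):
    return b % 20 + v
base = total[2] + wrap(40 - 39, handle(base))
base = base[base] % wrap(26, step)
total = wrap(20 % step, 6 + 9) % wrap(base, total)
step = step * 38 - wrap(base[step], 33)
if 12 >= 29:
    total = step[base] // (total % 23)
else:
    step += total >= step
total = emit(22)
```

2

Transformed code:
base = total[2] + ((40 - 39) % 20 + handle(base))
base = base[base] % (26 % 20 + step)
total = (20 % step % 20 + (6 + 9)) % (base % 20 + total)
step = step * 38 - (base[step] % 20 + 33)
if 12 >= 29:
    total = step[base] // (total % 23)
else:
    step = step + (total >= step)
total = emit(22)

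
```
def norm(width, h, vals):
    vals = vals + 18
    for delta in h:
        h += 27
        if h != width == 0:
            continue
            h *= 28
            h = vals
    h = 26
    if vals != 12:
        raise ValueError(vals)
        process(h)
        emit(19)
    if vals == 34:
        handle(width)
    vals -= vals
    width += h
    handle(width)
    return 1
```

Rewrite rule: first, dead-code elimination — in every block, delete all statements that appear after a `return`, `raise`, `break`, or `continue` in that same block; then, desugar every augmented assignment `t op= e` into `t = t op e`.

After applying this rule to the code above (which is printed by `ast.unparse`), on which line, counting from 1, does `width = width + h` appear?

Transformed code:
def norm(width, h, vals):
    vals = vals + 18
    for delta in h:
        h = h + 27
        if h != width == 0:
            continue
    h = 26
    if vals != 12:
        raise ValueError(vals)
    if vals == 34:
        handle(width)
    vals = vals - vals
    width = width + h
    handle(width)
    return 1

13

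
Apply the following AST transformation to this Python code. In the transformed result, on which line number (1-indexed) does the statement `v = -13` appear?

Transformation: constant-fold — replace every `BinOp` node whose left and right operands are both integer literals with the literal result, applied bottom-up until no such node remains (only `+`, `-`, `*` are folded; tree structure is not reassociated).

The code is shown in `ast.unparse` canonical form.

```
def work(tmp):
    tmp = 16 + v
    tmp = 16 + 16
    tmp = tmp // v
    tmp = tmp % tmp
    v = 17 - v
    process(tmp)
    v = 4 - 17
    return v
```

Transformed code:
def work(tmp):
    tmp = 16 + v
    tmp = 32
    tmp = tmp // v
    tmp = tmp % tmp
    v = 17 - v
    process(tmp)
    v = -13
    return v

8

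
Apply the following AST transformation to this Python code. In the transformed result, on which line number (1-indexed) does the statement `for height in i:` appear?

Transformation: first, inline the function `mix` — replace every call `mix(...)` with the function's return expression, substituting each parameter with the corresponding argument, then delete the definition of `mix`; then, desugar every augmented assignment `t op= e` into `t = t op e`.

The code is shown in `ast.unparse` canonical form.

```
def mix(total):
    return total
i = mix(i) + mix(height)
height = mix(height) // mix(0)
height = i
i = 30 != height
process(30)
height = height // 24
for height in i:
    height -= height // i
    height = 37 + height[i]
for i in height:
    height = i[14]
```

7

Transformed code:
i = i + height
height = height // 0
height = i
i = 30 != height
process(30)
height = height // 24
for height in i:
    height = height - height // i
    height = 37 + height[i]
for i in height:
    height = i[14]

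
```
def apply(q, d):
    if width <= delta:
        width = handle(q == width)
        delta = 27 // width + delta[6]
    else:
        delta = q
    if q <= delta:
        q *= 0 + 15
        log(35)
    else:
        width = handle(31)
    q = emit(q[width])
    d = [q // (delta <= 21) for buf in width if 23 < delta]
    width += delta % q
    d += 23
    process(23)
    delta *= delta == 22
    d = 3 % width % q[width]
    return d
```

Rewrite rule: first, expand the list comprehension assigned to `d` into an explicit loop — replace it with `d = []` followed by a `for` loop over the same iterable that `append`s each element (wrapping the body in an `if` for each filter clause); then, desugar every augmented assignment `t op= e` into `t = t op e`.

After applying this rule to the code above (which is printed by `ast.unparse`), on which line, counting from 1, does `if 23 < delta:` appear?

15

Transformed code:
def apply(q, d):
    if width <= delta:
        width = handle(q == width)
        delta = 27 // width + delta[6]
    else:
        delta = q
    if q <= delta:
        q = q * (0 + 15)
        log(35)
    else:
        width = handle(31)
    q = emit(q[width])
    d = []
    for buf in width:
        if 23 < delta:
            d.append(q // (delta <= 21))
    width = width + delta % q
    d = d + 23
    process(23)
    delta = delta * (delta == 22)
    d = 3 % width % q[width]
    return d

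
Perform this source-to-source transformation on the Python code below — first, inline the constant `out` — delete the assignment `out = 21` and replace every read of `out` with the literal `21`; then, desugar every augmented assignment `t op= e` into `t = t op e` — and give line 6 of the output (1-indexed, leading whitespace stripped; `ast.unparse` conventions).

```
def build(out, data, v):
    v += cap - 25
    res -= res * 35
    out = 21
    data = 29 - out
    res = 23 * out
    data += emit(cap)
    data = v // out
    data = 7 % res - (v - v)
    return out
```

Transformed code:
def build(out, data, v):
    v = v + (cap - 25)
    res = res - res * 35
    data = 29 - 21
    res = 23 * 21
    data = data + emit(cap)
    data = v // 21
    data = 7 % res - (v - v)
    return 21

data = data + emit(cap)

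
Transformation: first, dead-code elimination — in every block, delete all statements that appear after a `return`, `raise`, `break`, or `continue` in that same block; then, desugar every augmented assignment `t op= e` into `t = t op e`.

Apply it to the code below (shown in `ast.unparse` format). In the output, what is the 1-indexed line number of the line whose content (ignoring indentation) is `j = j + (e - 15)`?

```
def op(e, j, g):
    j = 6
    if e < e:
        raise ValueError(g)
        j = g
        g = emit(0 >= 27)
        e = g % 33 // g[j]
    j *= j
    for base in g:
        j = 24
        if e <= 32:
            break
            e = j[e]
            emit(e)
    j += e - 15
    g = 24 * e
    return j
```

Transformed code:
def op(e, j, g):
    j = 6
    if e < e:
        raise ValueError(g)
    j = j * j
    for base in g:
        j = 24
        if e <= 32:
            break
    j = j + (e - 15)
    g = 24 * e
    return j

10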